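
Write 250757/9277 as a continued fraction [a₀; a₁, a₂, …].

250757 = 27·9277 + 278, so a_0 = 27
9277 = 33·278 + 103, so a_1 = 33
278 = 2·103 + 72, so a_2 = 2
103 = 1·72 + 31, so a_3 = 1
72 = 2·31 + 10, so a_4 = 2
31 = 3·10 + 1, so a_5 = 3
10 = 10·1 + 0, so a_6 = 10

[27; 33, 2, 1, 2, 3, 10]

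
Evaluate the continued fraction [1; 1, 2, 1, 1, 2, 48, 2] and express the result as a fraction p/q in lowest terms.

a_0 = 1: 1/1
a_1 = 1: 2/1
a_2 = 2: 5/3
a_3 = 1: 7/4
a_4 = 1: 12/7
a_5 = 2: 31/18
a_6 = 48: 1500/871
a_7 = 2: 3031/1760

3031/1760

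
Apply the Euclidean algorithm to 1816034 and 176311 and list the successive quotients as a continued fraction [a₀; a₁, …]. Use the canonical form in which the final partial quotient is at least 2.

1816034 ÷ 176311 → quotient 10, remainder 52924
176311 ÷ 52924 → quotient 3, remainder 17539
52924 ÷ 17539 → quotient 3, remainder 307
17539 ÷ 307 → quotient 57, remainder 40
307 ÷ 40 → quotient 7, remainder 27
40 ÷ 27 → quotient 1, remainder 13
27 ÷ 13 → quotient 2, remainder 1
13 ÷ 1 → quotient 13, remainder 0

[10; 3, 3, 57, 7, 1, 2, 13]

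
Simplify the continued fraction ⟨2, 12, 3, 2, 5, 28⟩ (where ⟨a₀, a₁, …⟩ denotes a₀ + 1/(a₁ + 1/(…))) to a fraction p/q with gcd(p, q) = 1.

27395/13162

Compute successive convergents:
a_0 = 2: 2/1
a_1 = 12: 25/12
a_2 = 3: 77/37
a_3 = 2: 179/86
a_4 = 5: 972/467
a_5 = 28: 27395/13162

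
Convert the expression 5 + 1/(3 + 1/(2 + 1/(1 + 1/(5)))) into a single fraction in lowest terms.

Start with 5.
1 + 1/(5/1) = 1 + 1/5 = 6/5
2 + 1/(6/5) = 2 + 5/6 = 17/6
3 + 1/(17/6) = 3 + 6/17 = 57/17
5 + 1/(57/17) = 5 + 17/57 = 302/57

302/57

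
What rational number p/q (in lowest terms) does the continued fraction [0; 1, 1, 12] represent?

13/25

Starting at the tail and folding back:
Start with 12.
1 + 1/(12/1) = 1 + 1/12 = 13/12
1 + 1/(13/12) = 1 + 12/13 = 25/13
0 + 1/(25/13) = 0 + 13/25 = 13/25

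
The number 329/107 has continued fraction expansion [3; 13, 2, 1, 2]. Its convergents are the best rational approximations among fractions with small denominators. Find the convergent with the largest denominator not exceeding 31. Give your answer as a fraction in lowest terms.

a_0 = 3: 3/1  (≤ bound)
a_1 = 13: 40/13  (≤ bound)
a_2 = 2: 83/27  (≤ bound)
a_3 = 1: 123/40  (> 31, stop)

83/27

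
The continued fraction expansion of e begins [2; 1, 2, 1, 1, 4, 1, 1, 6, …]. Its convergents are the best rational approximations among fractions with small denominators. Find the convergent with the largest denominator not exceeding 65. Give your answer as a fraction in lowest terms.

a_0 = 2: 2/1  (≤ bound)
a_1 = 1: 3/1  (≤ bound)
a_2 = 2: 8/3  (≤ bound)
a_3 = 1: 11/4  (≤ bound)
a_4 = 1: 19/7  (≤ bound)
a_5 = 4: 87/32  (≤ bound)
a_6 = 1: 106/39  (≤ bound)
a_7 = 1: 193/71  (> 65, stop)

106/39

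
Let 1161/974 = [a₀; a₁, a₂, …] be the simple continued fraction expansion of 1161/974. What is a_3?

1

1161 = 1·974 + 187, so a_0 = 1
974 = 5·187 + 39, so a_1 = 5
187 = 4·39 + 31, so a_2 = 4
39 = 1·31 + 8, so a_3 = 1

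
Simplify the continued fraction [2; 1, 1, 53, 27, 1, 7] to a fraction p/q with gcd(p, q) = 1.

a_0 = 2: 2/1
a_1 = 1: 3/1
a_2 = 1: 5/2
a_3 = 53: 268/107
a_4 = 27: 7241/2891
a_5 = 1: 7509/2998
a_6 = 7: 59804/23877

59804/23877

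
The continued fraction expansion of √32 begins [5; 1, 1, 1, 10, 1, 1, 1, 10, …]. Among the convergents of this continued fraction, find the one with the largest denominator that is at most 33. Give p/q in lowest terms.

181/32

List convergents until the denominator exceeds the bound:
a_0 = 5: 5/1  (≤ bound)
a_1 = 1: 6/1  (≤ bound)
a_2 = 1: 11/2  (≤ bound)
a_3 = 1: 17/3  (≤ bound)
a_4 = 10: 181/32  (≤ bound)
a_5 = 1: 198/35  (> 33, stop)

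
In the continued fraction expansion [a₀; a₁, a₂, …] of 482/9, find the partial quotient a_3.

Repeatedly divide and take the remainder:
482 = 53·9 + 5, so a_0 = 53
9 = 1·5 + 4, so a_1 = 1
5 = 1·4 + 1, so a_2 = 1
4 = 4·1 + 0, so a_3 = 4

4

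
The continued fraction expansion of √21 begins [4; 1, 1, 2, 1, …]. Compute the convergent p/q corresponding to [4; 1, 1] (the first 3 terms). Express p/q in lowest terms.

Work from the innermost term outward:
Start with 1.
1 + 1/(1/1) = 1 + 1/1 = 2/1
4 + 1/(2/1) = 4 + 1/2 = 9/2

9/2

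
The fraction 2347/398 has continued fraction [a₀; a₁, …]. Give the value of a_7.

⌊2347/398⌋ = 5, remainder 357
⌊398/357⌋ = 1, remainder 41
⌊357/41⌋ = 8, remainder 29
⌊41/29⌋ = 1, remainder 12
⌊29/12⌋ = 2, remainder 5
⌊12/5⌋ = 2, remainder 2
⌊5/2⌋ = 2, remainder 1
⌊2/1⌋ = 2, remainder 0

2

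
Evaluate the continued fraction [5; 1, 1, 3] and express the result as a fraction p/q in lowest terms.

Starting at the tail and folding back:
Start with 3.
1 + 1/(3/1) = 1 + 1/3 = 4/3
1 + 1/(4/3) = 1 + 3/4 = 7/4
5 + 1/(7/4) = 5 + 4/7 = 39/7

39/7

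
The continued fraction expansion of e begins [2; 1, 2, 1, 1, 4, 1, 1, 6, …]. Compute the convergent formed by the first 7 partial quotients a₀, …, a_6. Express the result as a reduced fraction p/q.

106/39

a_0 = 2: 2/1
a_1 = 1: 3/1
a_2 = 2: 8/3
a_3 = 1: 11/4
a_4 = 1: 19/7
a_5 = 4: 87/32
a_6 = 1: 106/39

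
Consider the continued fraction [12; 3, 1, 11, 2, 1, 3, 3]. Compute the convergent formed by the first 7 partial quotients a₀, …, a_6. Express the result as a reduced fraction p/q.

6532/533

a_0 = 12: 12/1
a_1 = 3: 37/3
a_2 = 1: 49/4
a_3 = 11: 576/47
a_4 = 2: 1201/98
a_5 = 1: 1777/145
a_6 = 3: 6532/533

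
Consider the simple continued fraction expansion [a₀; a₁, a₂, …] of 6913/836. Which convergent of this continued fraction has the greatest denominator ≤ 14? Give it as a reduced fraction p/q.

List convergents until the denominator exceeds the bound:
a_0 = 8: 8/1  (≤ bound)
a_1 = 3: 25/3  (≤ bound)
a_2 = 1: 33/4  (≤ bound)
a_3 = 2: 91/11  (≤ bound)
a_4 = 1: 124/15  (> 14, stop)

91/11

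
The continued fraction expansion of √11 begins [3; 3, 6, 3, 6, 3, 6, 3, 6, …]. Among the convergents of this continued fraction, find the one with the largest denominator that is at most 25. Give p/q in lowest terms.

a_0 = 3: 3/1  (≤ bound)
a_1 = 3: 10/3  (≤ bound)
a_2 = 6: 63/19  (≤ bound)
a_3 = 3: 199/60  (> 25, stop)

63/19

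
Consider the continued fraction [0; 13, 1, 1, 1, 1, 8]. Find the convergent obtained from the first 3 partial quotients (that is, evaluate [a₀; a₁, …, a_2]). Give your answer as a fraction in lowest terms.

Start with 1.
13 + 1/(1/1) = 13 + 1/1 = 14/1
0 + 1/(14/1) = 0 + 1/14 = 1/14

1/14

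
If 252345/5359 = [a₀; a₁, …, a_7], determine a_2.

Run the Euclidean algorithm, recording each quotient:
252345 = 47·5359 + 472, so a_0 = 47
5359 = 11·472 + 167, so a_1 = 11
472 = 2·167 + 138, so a_2 = 2

2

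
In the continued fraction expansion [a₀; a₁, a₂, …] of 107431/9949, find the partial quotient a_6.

6

107431 = 10·9949 + 7941, so a_0 = 10
9949 = 1·7941 + 2008, so a_1 = 1
7941 = 3·2008 + 1917, so a_2 = 3
2008 = 1·1917 + 91, so a_3 = 1
1917 = 21·91 + 6, so a_4 = 21
91 = 15·6 + 1, so a_5 = 15
6 = 6·1 + 0, so a_6 = 6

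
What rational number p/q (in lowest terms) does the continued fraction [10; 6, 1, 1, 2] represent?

335/33

a_0 = 10: 10/1
a_1 = 6: 61/6
a_2 = 1: 71/7
a_3 = 1: 132/13
a_4 = 2: 335/33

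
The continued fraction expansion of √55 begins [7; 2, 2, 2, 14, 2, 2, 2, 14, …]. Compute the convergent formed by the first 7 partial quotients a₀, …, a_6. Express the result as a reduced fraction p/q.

a_0 = 7: 7/1
a_1 = 2: 15/2
a_2 = 2: 37/5
a_3 = 2: 89/12
a_4 = 14: 1283/173
a_5 = 2: 2655/358
a_6 = 2: 6593/889

6593/889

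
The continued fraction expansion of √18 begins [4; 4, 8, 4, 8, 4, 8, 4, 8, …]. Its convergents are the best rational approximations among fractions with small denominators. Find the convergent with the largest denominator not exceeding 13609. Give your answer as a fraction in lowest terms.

a_0 = 4: 4/1  (≤ bound)
a_1 = 4: 17/4  (≤ bound)
a_2 = 8: 140/33  (≤ bound)
a_3 = 4: 577/136  (≤ bound)
a_4 = 8: 4756/1121  (≤ bound)
a_5 = 4: 19601/4620  (≤ bound)
a_6 = 8: 161564/38081  (> 13609, stop)

19601/4620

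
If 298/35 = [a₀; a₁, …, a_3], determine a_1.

⌊298/35⌋ = 8, remainder 18
⌊35/18⌋ = 1, remainder 17

1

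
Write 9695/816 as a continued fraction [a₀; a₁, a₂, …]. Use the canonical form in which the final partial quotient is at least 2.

Repeatedly divide and take the remainder:
⌊9695/816⌋ = 11, remainder 719
⌊816/719⌋ = 1, remainder 97
⌊719/97⌋ = 7, remainder 40
⌊97/40⌋ = 2, remainder 17
⌊40/17⌋ = 2, remainder 6
⌊17/6⌋ = 2, remainder 5
⌊6/5⌋ = 1, remainder 1
⌊5/1⌋ = 5, remainder 0

[11; 1, 7, 2, 2, 2, 1, 5]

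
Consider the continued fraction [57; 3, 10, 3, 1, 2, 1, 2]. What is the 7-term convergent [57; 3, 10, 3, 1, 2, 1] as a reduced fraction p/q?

27343/477

Starting at the tail and folding back:
Start with 1.
2 + 1/(1/1) = 2 + 1/1 = 3/1
1 + 1/(3/1) = 1 + 1/3 = 4/3
3 + 1/(4/3) = 3 + 3/4 = 15/4
10 + 1/(15/4) = 10 + 4/15 = 154/15
3 + 1/(154/15) = 3 + 15/154 = 477/154
57 + 1/(477/154) = 57 + 154/477 = 27343/477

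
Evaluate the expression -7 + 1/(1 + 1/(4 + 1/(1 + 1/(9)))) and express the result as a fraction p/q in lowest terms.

Starting at the tail and folding back:
Start with 9.
1 + 1/(9/1) = 1 + 1/9 = 10/9
4 + 1/(10/9) = 4 + 9/10 = 49/10
1 + 1/(49/10) = 1 + 10/49 = 59/49
-7 + 1/(59/49) = -7 + 49/59 = -364/59

-364/59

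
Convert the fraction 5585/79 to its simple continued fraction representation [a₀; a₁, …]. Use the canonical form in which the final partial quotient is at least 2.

Repeatedly divide and take the remainder:
5585 = 70·79 + 55, so a_0 = 70
79 = 1·55 + 24, so a_1 = 1
55 = 2·24 + 7, so a_2 = 2
24 = 3·7 + 3, so a_3 = 3
7 = 2·3 + 1, so a_4 = 2
3 = 3·1 + 0, so a_5 = 3

[70; 1, 2, 3, 2, 3]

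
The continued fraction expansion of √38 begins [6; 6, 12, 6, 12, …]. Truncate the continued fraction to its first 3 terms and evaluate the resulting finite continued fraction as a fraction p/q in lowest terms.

450/73

Use the convergent recurrence hₖ = aₖ·hₖ₋₁ + hₖ₋₂ (and likewise for the denominators kₖ):
a_0 = 6: 6/1
a_1 = 6: 37/6
a_2 = 12: 450/73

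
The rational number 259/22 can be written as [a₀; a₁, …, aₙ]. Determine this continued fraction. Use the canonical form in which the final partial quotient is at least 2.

Apply division with remainder until the remainder is 0:
⌊259/22⌋ = 11, remainder 17
⌊22/17⌋ = 1, remainder 5
⌊17/5⌋ = 3, remainder 2
⌊5/2⌋ = 2, remainder 1
⌊2/1⌋ = 2, remainder 0

[11; 1, 3, 2, 2]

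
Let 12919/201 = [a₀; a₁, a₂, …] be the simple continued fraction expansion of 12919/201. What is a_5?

8

Repeatedly divide and take the remainder:
12919 ÷ 201 → quotient 64, remainder 55
201 ÷ 55 → quotient 3, remainder 36
55 ÷ 36 → quotient 1, remainder 19
36 ÷ 19 → quotient 1, remainder 17
19 ÷ 17 → quotient 1, remainder 2
17 ÷ 2 → quotient 8, remainder 1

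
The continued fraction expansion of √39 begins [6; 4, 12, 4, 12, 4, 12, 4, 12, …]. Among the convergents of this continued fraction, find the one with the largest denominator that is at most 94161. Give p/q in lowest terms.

List convergents until the denominator exceeds the bound:
a_0 = 6: 6/1  (≤ bound)
a_1 = 4: 25/4  (≤ bound)
a_2 = 12: 306/49  (≤ bound)
a_3 = 4: 1249/200  (≤ bound)
a_4 = 12: 15294/2449  (≤ bound)
a_5 = 4: 62425/9996  (≤ bound)
a_6 = 12: 764394/122401  (> 94161, stop)

62425/9996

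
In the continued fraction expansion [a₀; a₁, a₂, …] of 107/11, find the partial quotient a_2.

2

Repeatedly divide and take the remainder:
107 = 9·11 + 8, so a_0 = 9
11 = 1·8 + 3, so a_1 = 1
8 = 2·3 + 2, so a_2 = 2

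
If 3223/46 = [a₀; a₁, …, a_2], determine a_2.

3

⌊3223/46⌋ = 70, remainder 3
⌊46/3⌋ = 15, remainder 1
⌊3/1⌋ = 3, remainder 0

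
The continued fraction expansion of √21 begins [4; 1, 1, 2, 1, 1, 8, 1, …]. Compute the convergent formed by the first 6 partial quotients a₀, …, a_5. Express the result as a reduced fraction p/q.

55/12

Starting at the tail and folding back:
Start with 1.
1 + 1/(1/1) = 1 + 1/1 = 2/1
2 + 1/(2/1) = 2 + 1/2 = 5/2
1 + 1/(5/2) = 1 + 2/5 = 7/5
1 + 1/(7/5) = 1 + 5/7 = 12/7
4 + 1/(12/7) = 4 + 7/12 = 55/12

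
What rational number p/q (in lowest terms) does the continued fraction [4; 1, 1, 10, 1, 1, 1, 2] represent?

Build up convergents one term at a time:
a_0 = 4: 4/1
a_1 = 1: 5/1
a_2 = 1: 9/2
a_3 = 10: 95/21
a_4 = 1: 104/23
a_5 = 1: 199/44
a_6 = 1: 303/67
a_7 = 2: 805/178

805/178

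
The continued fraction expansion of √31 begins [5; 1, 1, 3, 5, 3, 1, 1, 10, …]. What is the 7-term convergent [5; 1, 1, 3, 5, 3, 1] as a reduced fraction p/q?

Work from the innermost term outward:
Start with 1.
3 + 1/(1/1) = 3 + 1/1 = 4/1
5 + 1/(4/1) = 5 + 1/4 = 21/4
3 + 1/(21/4) = 3 + 4/21 = 67/21
1 + 1/(67/21) = 1 + 21/67 = 88/67
1 + 1/(88/67) = 1 + 67/88 = 155/88
5 + 1/(155/88) = 5 + 88/155 = 863/155

863/155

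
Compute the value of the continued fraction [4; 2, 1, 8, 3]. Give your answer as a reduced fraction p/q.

Start with 3.
8 + 1/(3/1) = 8 + 1/3 = 25/3
1 + 1/(25/3) = 1 + 3/25 = 28/25
2 + 1/(28/25) = 2 + 25/28 = 81/28
4 + 1/(81/28) = 4 + 28/81 = 352/81

352/81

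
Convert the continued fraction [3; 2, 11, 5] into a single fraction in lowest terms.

Start with 5.
11 + 1/(5/1) = 11 + 1/5 = 56/5
2 + 1/(56/5) = 2 + 5/56 = 117/56
3 + 1/(117/56) = 3 + 56/117 = 407/117

407/117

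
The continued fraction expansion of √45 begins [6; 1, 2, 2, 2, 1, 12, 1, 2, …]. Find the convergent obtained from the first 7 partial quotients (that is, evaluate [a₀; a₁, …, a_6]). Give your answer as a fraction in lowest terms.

a_0 = 6: 6/1
a_1 = 1: 7/1
a_2 = 2: 20/3
a_3 = 2: 47/7
a_4 = 2: 114/17
a_5 = 1: 161/24
a_6 = 12: 2046/305

2046/305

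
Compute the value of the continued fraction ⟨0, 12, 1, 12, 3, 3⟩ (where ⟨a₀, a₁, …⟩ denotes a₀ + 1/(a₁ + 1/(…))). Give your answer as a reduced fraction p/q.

Compute successive convergents:
a_0 = 0: 0/1
a_1 = 12: 1/12
a_2 = 1: 1/13
a_3 = 12: 13/168
a_4 = 3: 40/517
a_5 = 3: 133/1719

133/1719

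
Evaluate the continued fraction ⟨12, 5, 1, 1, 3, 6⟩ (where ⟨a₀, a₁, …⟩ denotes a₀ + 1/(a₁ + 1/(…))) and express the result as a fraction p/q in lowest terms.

Start with 6.
3 + 1/(6/1) = 3 + 1/6 = 19/6
1 + 1/(19/6) = 1 + 6/19 = 25/19
1 + 1/(25/19) = 1 + 19/25 = 44/25
5 + 1/(44/25) = 5 + 25/44 = 245/44
12 + 1/(245/44) = 12 + 44/245 = 2984/245

2984/245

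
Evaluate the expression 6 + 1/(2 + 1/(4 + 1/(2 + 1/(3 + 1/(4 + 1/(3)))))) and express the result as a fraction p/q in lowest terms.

6172/957

Build up convergents one term at a time:
a_0 = 6: 6/1
a_1 = 2: 13/2
a_2 = 4: 58/9
a_3 = 2: 129/20
a_4 = 3: 445/69
a_5 = 4: 1909/296
a_6 = 3: 6172/957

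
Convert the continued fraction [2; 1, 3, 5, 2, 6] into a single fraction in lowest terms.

820/297

Use the convergent recurrence hₖ = aₖ·hₖ₋₁ + hₖ₋₂ (and likewise for the denominators kₖ):
a_0 = 2: 2/1
a_1 = 1: 3/1
a_2 = 3: 11/4
a_3 = 5: 58/21
a_4 = 2: 127/46
a_5 = 6: 820/297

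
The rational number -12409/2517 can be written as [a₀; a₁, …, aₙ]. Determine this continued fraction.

Run the Euclidean algorithm, recording each quotient:
-12409 ÷ 2517 → quotient -5, remainder 176
2517 ÷ 176 → quotient 14, remainder 53
176 ÷ 53 → quotient 3, remainder 17
53 ÷ 17 → quotient 3, remainder 2
17 ÷ 2 → quotient 8, remainder 1
2 ÷ 1 → quotient 2, remainder 0

[-5; 14, 3, 3, 8, 2]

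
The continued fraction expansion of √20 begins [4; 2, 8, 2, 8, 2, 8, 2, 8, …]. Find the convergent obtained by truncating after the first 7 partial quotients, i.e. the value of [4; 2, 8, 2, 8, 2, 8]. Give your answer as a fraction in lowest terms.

24476/5473

Start with 8.
2 + 1/(8/1) = 2 + 1/8 = 17/8
8 + 1/(17/8) = 8 + 8/17 = 144/17
2 + 1/(144/17) = 2 + 17/144 = 305/144
8 + 1/(305/144) = 8 + 144/305 = 2584/305
2 + 1/(2584/305) = 2 + 305/2584 = 5473/2584
4 + 1/(5473/2584) = 4 + 2584/5473 = 24476/5473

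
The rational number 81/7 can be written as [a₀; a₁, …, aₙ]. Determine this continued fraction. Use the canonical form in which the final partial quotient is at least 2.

Repeatedly divide and take the remainder:
⌊81/7⌋ = 11, remainder 4
⌊7/4⌋ = 1, remainder 3
⌊4/3⌋ = 1, remainder 1
⌊3/1⌋ = 3, remainder 0

[11; 1, 1, 3]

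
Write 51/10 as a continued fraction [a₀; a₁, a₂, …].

[5; 10]

⌊51/10⌋ = 5, remainder 1
⌊10/1⌋ = 10, remainder 0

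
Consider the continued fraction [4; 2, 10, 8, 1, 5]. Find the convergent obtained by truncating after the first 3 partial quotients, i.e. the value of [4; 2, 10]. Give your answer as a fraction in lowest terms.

94/21

Start with 10.
2 + 1/(10/1) = 2 + 1/10 = 21/10
4 + 1/(21/10) = 4 + 10/21 = 94/21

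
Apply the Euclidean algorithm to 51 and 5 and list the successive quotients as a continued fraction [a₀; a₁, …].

51 = 10·5 + 1, so a_0 = 10
5 = 5·1 + 0, so a_1 = 5

[10; 5]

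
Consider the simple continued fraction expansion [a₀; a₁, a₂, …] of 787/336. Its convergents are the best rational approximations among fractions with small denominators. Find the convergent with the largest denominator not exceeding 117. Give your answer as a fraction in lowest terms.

89/38

List convergents until the denominator exceeds the bound:
a_0 = 2: 2/1  (≤ bound)
a_1 = 2: 5/2  (≤ bound)
a_2 = 1: 7/3  (≤ bound)
a_3 = 11: 82/35  (≤ bound)
a_4 = 1: 89/38  (≤ bound)
a_5 = 3: 349/149  (> 117, stop)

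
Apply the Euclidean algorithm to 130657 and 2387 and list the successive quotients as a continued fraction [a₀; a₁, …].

Repeatedly divide and take the remainder:
130657 = 54·2387 + 1759, so a_0 = 54
2387 = 1·1759 + 628, so a_1 = 1
1759 = 2·628 + 503, so a_2 = 2
628 = 1·503 + 125, so a_3 = 1
503 = 4·125 + 3, so a_4 = 4
125 = 41·3 + 2, so a_5 = 41
3 = 1·2 + 1, so a_6 = 1
2 = 2·1 + 0, so a_7 = 2

[54; 1, 2, 1, 4, 41, 1, 2]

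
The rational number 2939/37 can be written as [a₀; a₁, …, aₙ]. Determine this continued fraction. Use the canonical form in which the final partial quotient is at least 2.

[79; 2, 3, 5]

⌊2939/37⌋ = 79, remainder 16
⌊37/16⌋ = 2, remainder 5
⌊16/5⌋ = 3, remainder 1
⌊5/1⌋ = 5, remainder 0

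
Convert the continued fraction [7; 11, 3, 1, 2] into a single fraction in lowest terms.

Build up convergents one term at a time:
a_0 = 7: 7/1
a_1 = 11: 78/11
a_2 = 3: 241/34
a_3 = 1: 319/45
a_4 = 2: 879/124

879/124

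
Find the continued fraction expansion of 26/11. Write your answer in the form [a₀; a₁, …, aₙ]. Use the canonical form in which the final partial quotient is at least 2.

Repeatedly divide and take the remainder:
26 ÷ 11 → quotient 2, remainder 4
11 ÷ 4 → quotient 2, remainder 3
4 ÷ 3 → quotient 1, remainder 1
3 ÷ 1 → quotient 3, remainder 0

[2; 2, 1, 3]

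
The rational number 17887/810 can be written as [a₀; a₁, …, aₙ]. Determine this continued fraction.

[22; 12, 11, 6]

Repeatedly divide and take the remainder:
⌊17887/810⌋ = 22, remainder 67
⌊810/67⌋ = 12, remainder 6
⌊67/6⌋ = 11, remainder 1
⌊6/1⌋ = 6, remainder 0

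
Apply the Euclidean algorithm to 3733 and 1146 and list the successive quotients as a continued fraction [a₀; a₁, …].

Run the Euclidean algorithm, recording each quotient:
3733 = 3·1146 + 295, so a_0 = 3
1146 = 3·295 + 261, so a_1 = 3
295 = 1·261 + 34, so a_2 = 1
261 = 7·34 + 23, so a_3 = 7
34 = 1·23 + 11, so a_4 = 1
23 = 2·11 + 1, so a_5 = 2
11 = 11·1 + 0, so a_6 = 11

[3; 3, 1, 7, 1, 2, 11]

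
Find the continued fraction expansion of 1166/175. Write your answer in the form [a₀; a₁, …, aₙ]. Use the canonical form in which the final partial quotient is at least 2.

⌊1166/175⌋ = 6, remainder 116
⌊175/116⌋ = 1, remainder 59
⌊116/59⌋ = 1, remainder 57
⌊59/57⌋ = 1, remainder 2
⌊57/2⌋ = 28, remainder 1
⌊2/1⌋ = 2, remainder 0

[6; 1, 1, 1, 28, 2]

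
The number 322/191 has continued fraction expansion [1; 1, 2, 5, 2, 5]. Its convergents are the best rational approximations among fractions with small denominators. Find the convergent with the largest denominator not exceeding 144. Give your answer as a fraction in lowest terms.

a_0 = 1: 1/1  (≤ bound)
a_1 = 1: 2/1  (≤ bound)
a_2 = 2: 5/3  (≤ bound)
a_3 = 5: 27/16  (≤ bound)
a_4 = 2: 59/35  (≤ bound)
a_5 = 5: 322/191  (> 144, stop)

59/35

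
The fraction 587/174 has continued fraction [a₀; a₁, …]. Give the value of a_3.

2

Repeatedly divide and take the remainder:
587 = 3·174 + 65, so a_0 = 3
174 = 2·65 + 44, so a_1 = 2
65 = 1·44 + 21, so a_2 = 1
44 = 2·21 + 2, so a_3 = 2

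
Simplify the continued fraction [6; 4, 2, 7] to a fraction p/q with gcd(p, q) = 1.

417/67

Starting at the tail and folding back:
Start with 7.
2 + 1/(7/1) = 2 + 1/7 = 15/7
4 + 1/(15/7) = 4 + 7/15 = 67/15
6 + 1/(67/15) = 6 + 15/67 = 417/67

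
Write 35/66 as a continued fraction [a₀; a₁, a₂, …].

[0; 1, 1, 7, 1, 3]

35 = 0·66 + 35, so a_0 = 0
66 = 1·35 + 31, so a_1 = 1
35 = 1·31 + 4, so a_2 = 1
31 = 7·4 + 3, so a_3 = 7
4 = 1·3 + 1, so a_4 = 1
3 = 3·1 + 0, so a_5 = 3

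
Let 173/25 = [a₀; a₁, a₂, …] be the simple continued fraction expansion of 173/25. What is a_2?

⌊173/25⌋ = 6, remainder 23
⌊25/23⌋ = 1, remainder 2
⌊23/2⌋ = 11, remainder 1

11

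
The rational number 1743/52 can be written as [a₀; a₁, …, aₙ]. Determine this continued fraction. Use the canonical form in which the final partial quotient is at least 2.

[33; 1, 1, 12, 2]

Run the Euclidean algorithm, recording each quotient:
⌊1743/52⌋ = 33, remainder 27
⌊52/27⌋ = 1, remainder 25
⌊27/25⌋ = 1, remainder 2
⌊25/2⌋ = 12, remainder 1
⌊2/1⌋ = 2, remainder 0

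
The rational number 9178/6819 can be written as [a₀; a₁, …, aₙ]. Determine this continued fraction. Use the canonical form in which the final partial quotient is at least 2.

Repeatedly divide and take the remainder:
⌊9178/6819⌋ = 1, remainder 2359
⌊6819/2359⌋ = 2, remainder 2101
⌊2359/2101⌋ = 1, remainder 258
⌊2101/258⌋ = 8, remainder 37
⌊258/37⌋ = 6, remainder 36
⌊37/36⌋ = 1, remainder 1
⌊36/1⌋ = 36, remainder 0

[1; 2, 1, 8, 6, 1, 36]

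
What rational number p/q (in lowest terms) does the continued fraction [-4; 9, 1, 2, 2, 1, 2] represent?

-1021/262

Start with 2.
1 + 1/(2/1) = 1 + 1/2 = 3/2
2 + 1/(3/2) = 2 + 2/3 = 8/3
2 + 1/(8/3) = 2 + 3/8 = 19/8
1 + 1/(19/8) = 1 + 8/19 = 27/19
9 + 1/(27/19) = 9 + 19/27 = 262/27
-4 + 1/(262/27) = -4 + 27/262 = -1021/262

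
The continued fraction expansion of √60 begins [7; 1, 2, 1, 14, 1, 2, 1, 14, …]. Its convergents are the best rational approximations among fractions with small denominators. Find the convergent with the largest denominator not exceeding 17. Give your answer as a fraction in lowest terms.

31/4

a_0 = 7: 7/1  (≤ bound)
a_1 = 1: 8/1  (≤ bound)
a_2 = 2: 23/3  (≤ bound)
a_3 = 1: 31/4  (≤ bound)
a_4 = 14: 457/59  (> 17, stop)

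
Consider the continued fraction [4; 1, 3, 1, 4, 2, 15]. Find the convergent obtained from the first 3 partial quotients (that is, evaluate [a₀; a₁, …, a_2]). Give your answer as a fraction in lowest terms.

Start with 3.
1 + 1/(3/1) = 1 + 1/3 = 4/3
4 + 1/(4/3) = 4 + 3/4 = 19/4

19/4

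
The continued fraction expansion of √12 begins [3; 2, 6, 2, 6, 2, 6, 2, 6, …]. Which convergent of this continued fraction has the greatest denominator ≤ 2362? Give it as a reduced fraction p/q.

List convergents until the denominator exceeds the bound:
a_0 = 3: 3/1  (≤ bound)
a_1 = 2: 7/2  (≤ bound)
a_2 = 6: 45/13  (≤ bound)
a_3 = 2: 97/28  (≤ bound)
a_4 = 6: 627/181  (≤ bound)
a_5 = 2: 1351/390  (≤ bound)
a_6 = 6: 8733/2521  (> 2362, stop)

1351/390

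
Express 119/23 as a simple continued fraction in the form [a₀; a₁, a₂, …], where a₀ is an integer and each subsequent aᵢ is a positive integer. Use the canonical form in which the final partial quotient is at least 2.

⌊119/23⌋ = 5, remainder 4
⌊23/4⌋ = 5, remainder 3
⌊4/3⌋ = 1, remainder 1
⌊3/1⌋ = 3, remainder 0

[5; 5, 1, 3]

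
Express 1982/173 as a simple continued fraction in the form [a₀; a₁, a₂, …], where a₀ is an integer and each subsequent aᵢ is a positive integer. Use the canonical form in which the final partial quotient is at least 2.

[11; 2, 5, 3, 1, 3]

1982 = 11·173 + 79, so a_0 = 11
173 = 2·79 + 15, so a_1 = 2
79 = 5·15 + 4, so a_2 = 5
15 = 3·4 + 3, so a_3 = 3
4 = 1·3 + 1, so a_4 = 1
3 = 3·1 + 0, so a_5 = 3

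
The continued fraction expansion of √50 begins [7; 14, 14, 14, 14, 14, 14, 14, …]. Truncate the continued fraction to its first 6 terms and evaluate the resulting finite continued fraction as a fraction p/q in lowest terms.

Start with 14.
14 + 1/(14/1) = 14 + 1/14 = 197/14
14 + 1/(197/14) = 14 + 14/197 = 2772/197
14 + 1/(2772/197) = 14 + 197/2772 = 39005/2772
14 + 1/(39005/2772) = 14 + 2772/39005 = 548842/39005
7 + 1/(548842/39005) = 7 + 39005/548842 = 3880899/548842

3880899/548842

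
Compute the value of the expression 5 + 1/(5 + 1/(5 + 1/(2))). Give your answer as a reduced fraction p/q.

296/57

Start with 2.
5 + 1/(2/1) = 5 + 1/2 = 11/2
5 + 1/(11/2) = 5 + 2/11 = 57/11
5 + 1/(57/11) = 5 + 11/57 = 296/57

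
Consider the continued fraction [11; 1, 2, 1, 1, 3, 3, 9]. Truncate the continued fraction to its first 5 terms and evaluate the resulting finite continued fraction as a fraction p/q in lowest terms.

Start with 1.
1 + 1/(1/1) = 1 + 1/1 = 2/1
2 + 1/(2/1) = 2 + 1/2 = 5/2
1 + 1/(5/2) = 1 + 2/5 = 7/5
11 + 1/(7/5) = 11 + 5/7 = 82/7

82/7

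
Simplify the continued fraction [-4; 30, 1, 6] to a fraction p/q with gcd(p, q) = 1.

Work from the innermost term outward:
Start with 6.
1 + 1/(6/1) = 1 + 1/6 = 7/6
30 + 1/(7/6) = 30 + 6/7 = 216/7
-4 + 1/(216/7) = -4 + 7/216 = -857/216

-857/216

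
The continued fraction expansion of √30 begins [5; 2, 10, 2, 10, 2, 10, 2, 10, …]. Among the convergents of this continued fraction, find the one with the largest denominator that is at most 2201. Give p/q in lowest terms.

a_0 = 5: 5/1  (≤ bound)
a_1 = 2: 11/2  (≤ bound)
a_2 = 10: 115/21  (≤ bound)
a_3 = 2: 241/44  (≤ bound)
a_4 = 10: 2525/461  (≤ bound)
a_5 = 2: 5291/966  (≤ bound)
a_6 = 10: 55435/10121  (> 2201, stop)

5291/966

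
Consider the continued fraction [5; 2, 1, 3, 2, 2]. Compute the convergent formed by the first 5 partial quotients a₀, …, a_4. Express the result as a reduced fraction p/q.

134/25

a_0 = 5: 5/1
a_1 = 2: 11/2
a_2 = 1: 16/3
a_3 = 3: 59/11
a_4 = 2: 134/25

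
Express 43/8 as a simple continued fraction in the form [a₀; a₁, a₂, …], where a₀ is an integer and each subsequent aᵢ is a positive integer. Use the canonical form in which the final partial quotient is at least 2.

[5; 2, 1, 2]

43 = 5·8 + 3, so a_0 = 5
8 = 2·3 + 2, so a_1 = 2
3 = 1·2 + 1, so a_2 = 1
2 = 2·1 + 0, so a_3 = 2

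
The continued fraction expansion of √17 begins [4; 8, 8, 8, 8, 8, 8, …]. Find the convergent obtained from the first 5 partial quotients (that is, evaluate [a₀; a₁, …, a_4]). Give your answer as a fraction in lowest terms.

17684/4289

a_0 = 4: 4/1
a_1 = 8: 33/8
a_2 = 8: 268/65
a_3 = 8: 2177/528
a_4 = 8: 17684/4289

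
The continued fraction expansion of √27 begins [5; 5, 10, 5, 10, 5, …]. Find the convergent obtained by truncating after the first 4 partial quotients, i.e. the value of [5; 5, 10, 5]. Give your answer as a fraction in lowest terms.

1351/260

Use the convergent recurrence hₖ = aₖ·hₖ₋₁ + hₖ₋₂ (and likewise for the denominators kₖ):
a_0 = 5: 5/1
a_1 = 5: 26/5
a_2 = 10: 265/51
a_3 = 5: 1351/260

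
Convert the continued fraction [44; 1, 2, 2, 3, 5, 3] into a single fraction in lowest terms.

Start with 3.
5 + 1/(3/1) = 5 + 1/3 = 16/3
3 + 1/(16/3) = 3 + 3/16 = 51/16
2 + 1/(51/16) = 2 + 16/51 = 118/51
2 + 1/(118/51) = 2 + 51/118 = 287/118
1 + 1/(287/118) = 1 + 118/287 = 405/287
44 + 1/(405/287) = 44 + 287/405 = 18107/405

18107/405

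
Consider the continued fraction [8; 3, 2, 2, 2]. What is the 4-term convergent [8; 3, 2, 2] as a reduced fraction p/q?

Start with 2.
2 + 1/(2/1) = 2 + 1/2 = 5/2
3 + 1/(5/2) = 3 + 2/5 = 17/5
8 + 1/(17/5) = 8 + 5/17 = 141/17

141/17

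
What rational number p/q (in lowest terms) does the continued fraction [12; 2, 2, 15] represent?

Build up convergents one term at a time:
a_0 = 12: 12/1
a_1 = 2: 25/2
a_2 = 2: 62/5
a_3 = 15: 955/77

955/77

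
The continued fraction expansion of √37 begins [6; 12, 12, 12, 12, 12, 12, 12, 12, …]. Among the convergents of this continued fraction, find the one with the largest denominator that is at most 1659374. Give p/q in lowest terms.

1555849/255780

a_0 = 6: 6/1  (≤ bound)
a_1 = 12: 73/12  (≤ bound)
a_2 = 12: 882/145  (≤ bound)
a_3 = 12: 10657/1752  (≤ bound)
a_4 = 12: 128766/21169  (≤ bound)
a_5 = 12: 1555849/255780  (≤ bound)
a_6 = 12: 18798954/3090529  (> 1659374, stop)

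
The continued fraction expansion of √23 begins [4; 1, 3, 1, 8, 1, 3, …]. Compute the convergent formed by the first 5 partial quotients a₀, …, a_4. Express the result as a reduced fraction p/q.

Build up convergents one term at a time:
a_0 = 4: 4/1
a_1 = 1: 5/1
a_2 = 3: 19/4
a_3 = 1: 24/5
a_4 = 8: 211/44

211/44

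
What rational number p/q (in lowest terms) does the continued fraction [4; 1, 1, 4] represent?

41/9

a_0 = 4: 4/1
a_1 = 1: 5/1
a_2 = 1: 9/2
a_3 = 4: 41/9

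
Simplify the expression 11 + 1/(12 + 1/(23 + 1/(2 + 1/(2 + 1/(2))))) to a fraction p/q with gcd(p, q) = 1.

Work from the innermost term outward:
Start with 2.
2 + 1/(2/1) = 2 + 1/2 = 5/2
2 + 1/(5/2) = 2 + 2/5 = 12/5
23 + 1/(12/5) = 23 + 5/12 = 281/12
12 + 1/(281/12) = 12 + 12/281 = 3384/281
11 + 1/(3384/281) = 11 + 281/3384 = 37505/3384

37505/3384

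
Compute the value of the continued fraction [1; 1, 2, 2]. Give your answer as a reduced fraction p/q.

a_0 = 1: 1/1
a_1 = 1: 2/1
a_2 = 2: 5/3
a_3 = 2: 12/7

12/7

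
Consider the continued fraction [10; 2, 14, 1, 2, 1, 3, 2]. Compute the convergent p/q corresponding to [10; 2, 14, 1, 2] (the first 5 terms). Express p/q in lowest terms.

954/91

Starting at the tail and folding back:
Start with 2.
1 + 1/(2/1) = 1 + 1/2 = 3/2
14 + 1/(3/2) = 14 + 2/3 = 44/3
2 + 1/(44/3) = 2 + 3/44 = 91/44
10 + 1/(91/44) = 10 + 44/91 = 954/91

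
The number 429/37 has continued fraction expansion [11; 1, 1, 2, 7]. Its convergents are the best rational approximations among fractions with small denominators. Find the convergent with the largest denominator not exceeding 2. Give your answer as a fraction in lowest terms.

a_0 = 11: 11/1  (≤ bound)
a_1 = 1: 12/1  (≤ bound)
a_2 = 1: 23/2  (≤ bound)
a_3 = 2: 58/5  (> 2, stop)

23/2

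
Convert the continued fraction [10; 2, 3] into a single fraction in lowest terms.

a_0 = 10: 10/1
a_1 = 2: 21/2
a_2 = 3: 73/7

73/7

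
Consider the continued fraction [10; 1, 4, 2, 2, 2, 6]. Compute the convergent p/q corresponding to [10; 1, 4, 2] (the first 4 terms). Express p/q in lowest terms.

119/11

Collapse the nested fraction from the inside out:
Start with 2.
4 + 1/(2/1) = 4 + 1/2 = 9/2
1 + 1/(9/2) = 1 + 2/9 = 11/9
10 + 1/(11/9) = 10 + 9/11 = 119/11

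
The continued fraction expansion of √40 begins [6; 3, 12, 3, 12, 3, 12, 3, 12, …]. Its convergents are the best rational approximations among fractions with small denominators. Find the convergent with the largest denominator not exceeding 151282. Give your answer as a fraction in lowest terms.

337434/53353

a_0 = 6: 6/1  (≤ bound)
a_1 = 3: 19/3  (≤ bound)
a_2 = 12: 234/37  (≤ bound)
a_3 = 3: 721/114  (≤ bound)
a_4 = 12: 8886/1405  (≤ bound)
a_5 = 3: 27379/4329  (≤ bound)
a_6 = 12: 337434/53353  (≤ bound)
a_7 = 3: 1039681/164388  (> 151282, stop)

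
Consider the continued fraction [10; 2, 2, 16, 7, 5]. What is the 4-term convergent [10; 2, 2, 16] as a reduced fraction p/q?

a_0 = 10: 10/1
a_1 = 2: 21/2
a_2 = 2: 52/5
a_3 = 16: 853/82

853/82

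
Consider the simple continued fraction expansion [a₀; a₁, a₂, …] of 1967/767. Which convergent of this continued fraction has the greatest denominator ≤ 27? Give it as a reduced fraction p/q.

List convergents until the denominator exceeds the bound:
a_0 = 2: 2/1  (≤ bound)
a_1 = 1: 3/1  (≤ bound)
a_2 = 1: 5/2  (≤ bound)
a_3 = 3: 18/7  (≤ bound)
a_4 = 2: 41/16  (≤ bound)
a_5 = 1: 59/23  (≤ bound)
a_6 = 2: 159/62  (> 27, stop)

59/23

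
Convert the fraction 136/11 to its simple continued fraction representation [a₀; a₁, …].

Apply division with remainder until the remainder is 0:
⌊136/11⌋ = 12, remainder 4
⌊11/4⌋ = 2, remainder 3
⌊4/3⌋ = 1, remainder 1
⌊3/1⌋ = 3, remainder 0

[12; 2, 1, 3]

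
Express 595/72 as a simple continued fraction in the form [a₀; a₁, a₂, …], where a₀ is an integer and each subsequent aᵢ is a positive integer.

[8; 3, 1, 3, 1, 3]

⌊595/72⌋ = 8, remainder 19
⌊72/19⌋ = 3, remainder 15
⌊19/15⌋ = 1, remainder 4
⌊15/4⌋ = 3, remainder 3
⌊4/3⌋ = 1, remainder 1
⌊3/1⌋ = 3, remainder 0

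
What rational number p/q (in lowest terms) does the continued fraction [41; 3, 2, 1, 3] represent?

Starting at the tail and folding back:
Start with 3.
1 + 1/(3/1) = 1 + 1/3 = 4/3
2 + 1/(4/3) = 2 + 3/4 = 11/4
3 + 1/(11/4) = 3 + 4/11 = 37/11
41 + 1/(37/11) = 41 + 11/37 = 1528/37

1528/37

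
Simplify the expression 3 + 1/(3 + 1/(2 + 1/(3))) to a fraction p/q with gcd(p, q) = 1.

79/24

Start with 3.
2 + 1/(3/1) = 2 + 1/3 = 7/3
3 + 1/(7/3) = 3 + 3/7 = 24/7
3 + 1/(24/7) = 3 + 7/24 = 79/24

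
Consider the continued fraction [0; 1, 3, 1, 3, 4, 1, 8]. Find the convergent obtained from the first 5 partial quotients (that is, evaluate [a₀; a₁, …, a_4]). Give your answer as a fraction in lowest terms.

Work from the innermost term outward:
Start with 3.
1 + 1/(3/1) = 1 + 1/3 = 4/3
3 + 1/(4/3) = 3 + 3/4 = 15/4
1 + 1/(15/4) = 1 + 4/15 = 19/15
0 + 1/(19/15) = 0 + 15/19 = 15/19

15/19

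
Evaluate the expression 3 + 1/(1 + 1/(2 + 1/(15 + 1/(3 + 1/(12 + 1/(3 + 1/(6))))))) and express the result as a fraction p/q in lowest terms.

124423/33868

a_0 = 3: 3/1
a_1 = 1: 4/1
a_2 = 2: 11/3
a_3 = 15: 169/46
a_4 = 3: 518/141
a_5 = 12: 6385/1738
a_6 = 3: 19673/5355
a_7 = 6: 124423/33868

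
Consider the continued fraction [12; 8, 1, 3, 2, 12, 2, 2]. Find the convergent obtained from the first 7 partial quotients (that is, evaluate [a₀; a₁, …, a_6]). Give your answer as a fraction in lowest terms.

a_0 = 12: 12/1
a_1 = 8: 97/8
a_2 = 1: 109/9
a_3 = 3: 424/35
a_4 = 2: 957/79
a_5 = 12: 11908/983
a_6 = 2: 24773/2045

24773/2045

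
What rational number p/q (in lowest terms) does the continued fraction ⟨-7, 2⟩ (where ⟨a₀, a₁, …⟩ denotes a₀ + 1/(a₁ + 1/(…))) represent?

-13/2

a_0 = -7: -7/1
a_1 = 2: -13/2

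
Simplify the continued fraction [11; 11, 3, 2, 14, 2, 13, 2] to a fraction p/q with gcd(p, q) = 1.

731548/65973

Use the convergent recurrence hₖ = aₖ·hₖ₋₁ + hₖ₋₂ (and likewise for the denominators kₖ):
a_0 = 11: 11/1
a_1 = 11: 122/11
a_2 = 3: 377/34
a_3 = 2: 876/79
a_4 = 14: 12641/1140
a_5 = 2: 26158/2359
a_6 = 13: 352695/31807
a_7 = 2: 731548/65973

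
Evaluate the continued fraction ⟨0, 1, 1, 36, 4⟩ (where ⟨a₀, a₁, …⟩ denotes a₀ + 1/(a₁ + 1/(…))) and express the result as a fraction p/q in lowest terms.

149/294

a_0 = 0: 0/1
a_1 = 1: 1/1
a_2 = 1: 1/2
a_3 = 36: 37/73
a_4 = 4: 149/294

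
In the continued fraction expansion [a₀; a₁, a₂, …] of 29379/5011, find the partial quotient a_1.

1

29379 ÷ 5011 → quotient 5, remainder 4324
5011 ÷ 4324 → quotient 1, remainder 687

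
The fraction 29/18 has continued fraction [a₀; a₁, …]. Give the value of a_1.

1

Run the Euclidean algorithm, recording each quotient:
29 ÷ 18 → quotient 1, remainder 11
18 ÷ 11 → quotient 1, remainder 7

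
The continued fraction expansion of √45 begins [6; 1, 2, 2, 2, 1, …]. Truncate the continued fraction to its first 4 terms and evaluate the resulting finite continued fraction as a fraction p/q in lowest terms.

47/7

Start with 2.
2 + 1/(2/1) = 2 + 1/2 = 5/2
1 + 1/(5/2) = 1 + 2/5 = 7/5
6 + 1/(7/5) = 6 + 5/7 = 47/7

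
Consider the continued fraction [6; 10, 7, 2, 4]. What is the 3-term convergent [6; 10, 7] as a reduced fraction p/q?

433/71

Use the convergent recurrence hₖ = aₖ·hₖ₋₁ + hₖ₋₂ (and likewise for the denominators kₖ):
a_0 = 6: 6/1
a_1 = 10: 61/10
a_2 = 7: 433/71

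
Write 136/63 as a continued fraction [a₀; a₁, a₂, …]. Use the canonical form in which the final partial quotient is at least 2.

[2; 6, 3, 3]

Repeatedly divide and take the remainder:
136 = 2·63 + 10, so a_0 = 2
63 = 6·10 + 3, so a_1 = 6
10 = 3·3 + 1, so a_2 = 3
3 = 3·1 + 0, so a_3 = 3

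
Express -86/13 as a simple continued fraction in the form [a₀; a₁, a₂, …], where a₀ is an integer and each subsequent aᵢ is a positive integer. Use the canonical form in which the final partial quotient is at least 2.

[-7; 2, 1, 1, 2]

Apply division with remainder until the remainder is 0:
-86 = -7·13 + 5, so a_0 = -7
13 = 2·5 + 3, so a_1 = 2
5 = 1·3 + 2, so a_2 = 1
3 = 1·2 + 1, so a_3 = 1
2 = 2·1 + 0, so a_4 = 2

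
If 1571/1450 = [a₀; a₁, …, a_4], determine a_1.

11

⌊1571/1450⌋ = 1, remainder 121
⌊1450/121⌋ = 11, remainder 119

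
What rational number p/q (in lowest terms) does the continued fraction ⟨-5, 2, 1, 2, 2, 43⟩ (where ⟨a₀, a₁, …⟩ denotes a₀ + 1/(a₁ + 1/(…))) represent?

Compute successive convergents:
a_0 = -5: -5/1
a_1 = 2: -9/2
a_2 = 1: -14/3
a_3 = 2: -37/8
a_4 = 2: -88/19
a_5 = 43: -3821/825

-3821/825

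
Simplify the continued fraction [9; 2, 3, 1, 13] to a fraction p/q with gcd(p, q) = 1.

1171/124

Use the convergent recurrence hₖ = aₖ·hₖ₋₁ + hₖ₋₂ (and likewise for the denominators kₖ):
a_0 = 9: 9/1
a_1 = 2: 19/2
a_2 = 3: 66/7
a_3 = 1: 85/9
a_4 = 13: 1171/124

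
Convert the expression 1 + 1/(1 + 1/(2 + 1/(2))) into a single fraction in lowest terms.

Start with 2.
2 + 1/(2/1) = 2 + 1/2 = 5/2
1 + 1/(5/2) = 1 + 2/5 = 7/5
1 + 1/(7/5) = 1 + 5/7 = 12/7

12/7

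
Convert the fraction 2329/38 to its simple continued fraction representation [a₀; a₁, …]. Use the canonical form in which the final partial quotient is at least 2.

[61; 3, 2, 5]

⌊2329/38⌋ = 61, remainder 11
⌊38/11⌋ = 3, remainder 5
⌊11/5⌋ = 2, remainder 1
⌊5/1⌋ = 5, remainder 0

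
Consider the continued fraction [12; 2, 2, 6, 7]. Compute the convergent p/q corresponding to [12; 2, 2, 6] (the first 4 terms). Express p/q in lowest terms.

397/32

a_0 = 12: 12/1
a_1 = 2: 25/2
a_2 = 2: 62/5
a_3 = 6: 397/32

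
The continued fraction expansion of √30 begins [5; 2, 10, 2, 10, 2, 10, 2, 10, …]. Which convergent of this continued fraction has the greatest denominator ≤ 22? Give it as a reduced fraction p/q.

115/21

List convergents until the denominator exceeds the bound:
a_0 = 5: 5/1  (≤ bound)
a_1 = 2: 11/2  (≤ bound)
a_2 = 10: 115/21  (≤ bound)
a_3 = 2: 241/44  (> 22, stop)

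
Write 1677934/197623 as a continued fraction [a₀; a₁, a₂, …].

[8; 2, 26, 24, 2, 37, 2]

⌊1677934/197623⌋ = 8, remainder 96950
⌊197623/96950⌋ = 2, remainder 3723
⌊96950/3723⌋ = 26, remainder 152
⌊3723/152⌋ = 24, remainder 75
⌊152/75⌋ = 2, remainder 2
⌊75/2⌋ = 37, remainder 1
⌊2/1⌋ = 2, remainder 0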